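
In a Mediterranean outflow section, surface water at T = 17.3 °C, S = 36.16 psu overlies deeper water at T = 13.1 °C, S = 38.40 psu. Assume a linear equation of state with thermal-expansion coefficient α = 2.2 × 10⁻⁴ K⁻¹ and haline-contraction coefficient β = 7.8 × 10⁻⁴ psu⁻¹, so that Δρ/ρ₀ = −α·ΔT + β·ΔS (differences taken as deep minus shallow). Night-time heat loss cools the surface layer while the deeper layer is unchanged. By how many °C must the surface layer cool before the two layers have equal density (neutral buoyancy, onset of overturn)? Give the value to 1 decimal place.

Neutral buoyancy requires Δρ = 0, i.e. −α(T_deep − T_surf′) + β(S_deep − S_surf) = 0.
T_surf′ = T_deep − (β/α)·ΔS = 13.1 − (7.8 × 10⁻⁴/2.2 × 10⁻⁴)·(+2.24) = 5.158 °C.
Cooling required: 17.3 − (5.158) = 12.142 °C.

12.1 °C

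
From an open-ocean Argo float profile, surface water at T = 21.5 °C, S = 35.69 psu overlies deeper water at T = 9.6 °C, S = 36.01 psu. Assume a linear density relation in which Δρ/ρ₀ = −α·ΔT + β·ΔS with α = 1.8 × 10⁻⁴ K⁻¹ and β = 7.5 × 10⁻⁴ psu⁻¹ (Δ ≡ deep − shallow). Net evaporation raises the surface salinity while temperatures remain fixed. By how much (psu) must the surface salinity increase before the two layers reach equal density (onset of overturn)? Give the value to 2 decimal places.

3.18 psu

Neutral buoyancy requires −α(T_deep − T_surf) + β(S_deep − S_surf′) = 0.
S_surf′ = S_deep − (α/β)·ΔT = 36.01 − (1.8 × 10⁻⁴/7.5 × 10⁻⁴)·(-11.9) = 38.8660 psu.
Increase required: 38.8660 − 35.69 = 3.1760 psu.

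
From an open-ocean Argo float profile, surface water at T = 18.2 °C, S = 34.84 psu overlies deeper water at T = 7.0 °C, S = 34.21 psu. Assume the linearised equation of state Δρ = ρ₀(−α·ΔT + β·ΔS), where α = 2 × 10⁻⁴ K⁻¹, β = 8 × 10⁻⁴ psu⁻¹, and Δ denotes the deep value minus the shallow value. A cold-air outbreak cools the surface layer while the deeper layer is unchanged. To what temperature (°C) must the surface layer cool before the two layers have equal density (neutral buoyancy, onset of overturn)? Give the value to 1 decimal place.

9.5 °C

Neutral buoyancy requires Δρ = 0, i.e. −α(T_deep − T_surf′) + β(S_deep − S_surf) = 0.
T_surf′ = T_deep − (β/α)·ΔS = 7.0 − (8 × 10⁻⁴/2 × 10⁻⁴)·(-0.63) = 9.520 °C.
Cooling required: 18.2 − (9.520) = 8.680 °C.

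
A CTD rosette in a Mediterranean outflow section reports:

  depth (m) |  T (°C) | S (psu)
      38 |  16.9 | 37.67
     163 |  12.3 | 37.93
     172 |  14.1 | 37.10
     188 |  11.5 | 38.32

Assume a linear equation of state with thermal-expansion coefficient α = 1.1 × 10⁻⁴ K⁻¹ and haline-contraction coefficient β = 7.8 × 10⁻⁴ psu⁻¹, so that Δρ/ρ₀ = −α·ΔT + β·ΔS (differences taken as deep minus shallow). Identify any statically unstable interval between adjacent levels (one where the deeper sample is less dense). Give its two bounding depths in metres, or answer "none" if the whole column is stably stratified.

Evaluate Δρ/ρ₀ = −αΔT + βΔS across each adjacent pair:
  38–163 m: −αΔT+βΔS = −(1.1 × 10⁻⁴)(-4.6)+(7.8 × 10⁻⁴)(+0.26) = 7.1 × 10⁻⁴ → stable
  163–172 m: −αΔT+βΔS = −(1.1 × 10⁻⁴)(+1.8)+(7.8 × 10⁻⁴)(-0.83) = -8.5 × 10⁻⁴ → UNSTABLE
  172–188 m: −αΔT+βΔS = −(1.1 × 10⁻⁴)(-2.6)+(7.8 × 10⁻⁴)(+1.22) = 1.2 × 10⁻³ → stable
The 163–172 m interval has Δρ < 0: lighter water underlies denser water.

163–172 m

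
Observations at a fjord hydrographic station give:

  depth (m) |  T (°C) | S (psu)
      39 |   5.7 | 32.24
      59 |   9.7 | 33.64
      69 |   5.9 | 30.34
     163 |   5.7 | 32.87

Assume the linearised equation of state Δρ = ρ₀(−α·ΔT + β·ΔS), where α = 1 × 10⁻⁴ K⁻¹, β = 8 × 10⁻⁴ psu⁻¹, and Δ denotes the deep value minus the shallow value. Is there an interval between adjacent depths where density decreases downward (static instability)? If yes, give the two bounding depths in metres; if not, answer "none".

Evaluate Δρ/ρ₀ = −αΔT + βΔS across each adjacent pair:
  39–59 m: −αΔT+βΔS = −(1 × 10⁻⁴)(+4.0)+(8 × 10⁻⁴)(+1.40) = 7.2 × 10⁻⁴ → stable
  59–69 m: −αΔT+βΔS = −(1 × 10⁻⁴)(-3.8)+(8 × 10⁻⁴)(-3.30) = -2.3 × 10⁻³ → UNSTABLE
  69–163 m: −αΔT+βΔS = −(1 × 10⁻⁴)(-0.2)+(8 × 10⁻⁴)(+2.53) = 2.0 × 10⁻³ → stable
The 59–69 m interval has Δρ < 0: lighter water underlies denser water.

59–69 m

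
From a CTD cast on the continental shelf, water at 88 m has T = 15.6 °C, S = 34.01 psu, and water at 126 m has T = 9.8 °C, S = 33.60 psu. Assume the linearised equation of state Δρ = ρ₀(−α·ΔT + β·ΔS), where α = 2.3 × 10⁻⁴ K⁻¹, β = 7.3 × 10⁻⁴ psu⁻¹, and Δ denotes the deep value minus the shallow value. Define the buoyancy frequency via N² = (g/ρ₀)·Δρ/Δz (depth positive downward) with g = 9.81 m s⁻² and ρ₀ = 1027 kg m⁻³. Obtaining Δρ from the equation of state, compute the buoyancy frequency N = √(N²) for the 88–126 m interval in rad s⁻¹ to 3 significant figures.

0.0163 rad s⁻¹

ΔT = -5.8 K, ΔS = -0.41 psu (deep − shallow).
Δρ/ρ₀ = −αΔT + βΔS = 1.334 × 10⁻³ − 2.993 × 10⁻⁴ = 1.0347 × 10⁻³, so Δρ ≈ 1.063 kg m⁻³.
N² = (g/ρ₀)·Δρ/Δz = g·(Δρ/ρ₀)/Δz = 9.81 × 1.0347 × 10⁻³ / 38 = 2.6712 × 10⁻⁴ s⁻².
N = √(2.6712 × 10⁻⁴) = 0.016344 rad s⁻¹ ≈ 0.0163 rad s⁻¹.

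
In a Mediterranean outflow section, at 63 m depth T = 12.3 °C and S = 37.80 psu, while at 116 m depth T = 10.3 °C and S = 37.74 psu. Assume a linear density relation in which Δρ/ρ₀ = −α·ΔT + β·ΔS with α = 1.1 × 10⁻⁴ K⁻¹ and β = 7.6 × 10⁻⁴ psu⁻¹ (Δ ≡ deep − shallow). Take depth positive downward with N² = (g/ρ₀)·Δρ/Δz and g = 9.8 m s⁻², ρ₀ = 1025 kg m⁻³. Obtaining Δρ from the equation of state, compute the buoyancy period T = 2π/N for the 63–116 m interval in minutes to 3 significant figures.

18.4 min

ΔT = -2.0 K, ΔS = -0.06 psu (deep − shallow).
Δρ/ρ₀ = −αΔT + βΔS = 2.20 × 10⁻⁴ − 4.56 × 10⁻⁵ = 1.744 × 10⁻⁴, so Δρ ≈ 0.1788 kg m⁻³.
N² = (g/ρ₀)·Δρ/Δz = g·(Δρ/ρ₀)/Δz = 9.8 × 1.744 × 10⁻⁴ / 53 = 3.2248 × 10⁻⁵ s⁻².
N = √(3.2248 × 10⁻⁵) = 5.6787 × 10⁻³ rad s⁻¹ → T = 2π/N = 1.1064 × 10³ s = 18.440 min ≈ 18.4 min.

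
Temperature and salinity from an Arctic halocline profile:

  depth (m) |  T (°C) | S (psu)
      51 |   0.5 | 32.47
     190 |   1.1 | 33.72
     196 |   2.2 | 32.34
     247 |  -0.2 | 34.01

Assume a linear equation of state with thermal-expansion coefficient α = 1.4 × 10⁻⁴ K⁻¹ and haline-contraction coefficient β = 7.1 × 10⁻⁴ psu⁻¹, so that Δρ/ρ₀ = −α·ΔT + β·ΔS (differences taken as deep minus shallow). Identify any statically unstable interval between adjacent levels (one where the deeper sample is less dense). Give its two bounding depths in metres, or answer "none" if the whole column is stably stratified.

190–196 m

Evaluate Δρ/ρ₀ = −αΔT + βΔS across each adjacent pair:
  51–190 m: −αΔT+βΔS = −(1.4 × 10⁻⁴)(+0.6)+(7.1 × 10⁻⁴)(+1.25) = 8.0 × 10⁻⁴ → stable
  190–196 m: −αΔT+βΔS = −(1.4 × 10⁻⁴)(+1.1)+(7.1 × 10⁻⁴)(-1.38) = -1.1 × 10⁻³ → UNSTABLE
  196–247 m: −αΔT+βΔS = −(1.4 × 10⁻⁴)(-2.4)+(7.1 × 10⁻⁴)(+1.67) = 1.5 × 10⁻³ → stable
The 190–196 m interval has Δρ < 0: lighter water underlies denser water.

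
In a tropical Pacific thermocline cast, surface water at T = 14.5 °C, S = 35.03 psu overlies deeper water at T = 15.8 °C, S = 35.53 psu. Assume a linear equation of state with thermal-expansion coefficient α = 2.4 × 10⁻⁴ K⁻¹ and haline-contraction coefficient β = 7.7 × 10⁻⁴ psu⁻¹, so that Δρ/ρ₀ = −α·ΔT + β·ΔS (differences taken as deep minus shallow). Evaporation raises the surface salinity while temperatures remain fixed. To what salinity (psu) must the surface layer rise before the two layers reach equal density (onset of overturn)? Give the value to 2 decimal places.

35.12 psu

Neutral buoyancy requires −α(T_deep − T_surf) + β(S_deep − S_surf′) = 0.
S_surf′ = S_deep − (α/β)·ΔT = 35.53 − (2.4 × 10⁻⁴/7.7 × 10⁻⁴)·(+1.3) = 35.1248 psu.
Increase required: 35.1248 − 35.03 = 0.0948 psu.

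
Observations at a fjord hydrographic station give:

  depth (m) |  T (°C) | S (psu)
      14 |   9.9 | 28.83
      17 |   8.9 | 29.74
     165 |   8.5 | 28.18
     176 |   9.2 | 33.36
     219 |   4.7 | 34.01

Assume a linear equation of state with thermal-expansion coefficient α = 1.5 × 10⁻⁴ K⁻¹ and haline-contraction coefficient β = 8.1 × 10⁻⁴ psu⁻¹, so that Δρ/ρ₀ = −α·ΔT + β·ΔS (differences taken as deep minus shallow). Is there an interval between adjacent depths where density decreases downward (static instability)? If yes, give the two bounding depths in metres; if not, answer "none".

Evaluate Δρ/ρ₀ = −αΔT + βΔS across each adjacent pair:
  14–17 m: −αΔT+βΔS = −(1.5 × 10⁻⁴)(-1.0)+(8.1 × 10⁻⁴)(+0.91) = 8.9 × 10⁻⁴ → stable
  17–165 m: −αΔT+βΔS = −(1.5 × 10⁻⁴)(-0.4)+(8.1 × 10⁻⁴)(-1.56) = -1.2 × 10⁻³ → UNSTABLE
  165–176 m: −αΔT+βΔS = −(1.5 × 10⁻⁴)(+0.7)+(8.1 × 10⁻⁴)(+5.18) = 4.1 × 10⁻³ → stable
  176–219 m: −αΔT+βΔS = −(1.5 × 10⁻⁴)(-4.5)+(8.1 × 10⁻⁴)(+0.65) = 1.2 × 10⁻³ → stable
The 17–165 m interval has Δρ < 0: lighter water underlies denser water.

17–165 m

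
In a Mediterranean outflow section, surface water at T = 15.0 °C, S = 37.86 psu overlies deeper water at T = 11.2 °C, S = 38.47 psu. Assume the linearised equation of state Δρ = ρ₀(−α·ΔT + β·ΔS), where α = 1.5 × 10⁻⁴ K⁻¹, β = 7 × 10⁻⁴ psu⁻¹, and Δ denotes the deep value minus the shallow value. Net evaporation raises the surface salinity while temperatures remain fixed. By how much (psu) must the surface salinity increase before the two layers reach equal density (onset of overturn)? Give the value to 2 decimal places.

1.42 psu

Neutral buoyancy requires −α(T_deep − T_surf) + β(S_deep − S_surf′) = 0.
S_surf′ = S_deep − (α/β)·ΔT = 38.47 − (1.5 × 10⁻⁴/7 × 10⁻⁴)·(-3.8) = 39.2843 psu.
Increase required: 39.2843 − 37.86 = 1.4243 psu.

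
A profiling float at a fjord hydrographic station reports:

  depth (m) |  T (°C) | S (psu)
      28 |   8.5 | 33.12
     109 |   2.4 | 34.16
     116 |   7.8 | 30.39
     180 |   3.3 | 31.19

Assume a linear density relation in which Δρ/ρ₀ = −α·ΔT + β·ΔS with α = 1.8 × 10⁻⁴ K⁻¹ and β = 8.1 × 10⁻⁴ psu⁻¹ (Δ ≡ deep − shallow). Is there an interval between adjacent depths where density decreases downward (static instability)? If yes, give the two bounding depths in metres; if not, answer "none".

109–116 m

Evaluate Δρ/ρ₀ = −αΔT + βΔS across each adjacent pair:
  28–109 m: −αΔT+βΔS = −(1.8 × 10⁻⁴)(-6.1)+(8.1 × 10⁻⁴)(+1.04) = 1.9 × 10⁻³ → stable
  109–116 m: −αΔT+βΔS = −(1.8 × 10⁻⁴)(+5.4)+(8.1 × 10⁻⁴)(-3.77) = -4.0 × 10⁻³ → UNSTABLE
  116–180 m: −αΔT+βΔS = −(1.8 × 10⁻⁴)(-4.5)+(8.1 × 10⁻⁴)(+0.80) = 1.5 × 10⁻³ → stable
The 109–116 m interval has Δρ < 0: lighter water underlies denser water.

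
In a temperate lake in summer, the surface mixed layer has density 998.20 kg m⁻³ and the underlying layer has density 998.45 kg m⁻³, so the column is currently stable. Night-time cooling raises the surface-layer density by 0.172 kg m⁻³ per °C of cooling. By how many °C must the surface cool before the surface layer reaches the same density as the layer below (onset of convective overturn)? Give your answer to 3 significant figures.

Density deficit of the surface layer: 998.45 − 998.20 = 0.25 kg m⁻³.
Required change = 0.25 / 0.172 = 1.45 °C.

1.45 °C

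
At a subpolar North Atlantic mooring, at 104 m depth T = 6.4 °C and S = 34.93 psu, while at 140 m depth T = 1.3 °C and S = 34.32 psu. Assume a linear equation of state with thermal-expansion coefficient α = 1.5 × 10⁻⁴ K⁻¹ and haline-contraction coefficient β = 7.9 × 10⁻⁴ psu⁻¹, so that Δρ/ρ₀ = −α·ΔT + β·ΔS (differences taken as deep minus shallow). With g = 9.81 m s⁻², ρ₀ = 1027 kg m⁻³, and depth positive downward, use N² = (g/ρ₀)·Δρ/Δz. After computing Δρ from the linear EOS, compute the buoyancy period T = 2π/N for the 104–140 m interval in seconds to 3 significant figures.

ΔT = -5.1 K, ΔS = -0.61 psu (deep − shallow).
Δρ/ρ₀ = −αΔT + βΔS = 7.65 × 10⁻⁴ − 4.819 × 10⁻⁴ = 2.831 × 10⁻⁴, so Δρ ≈ 0.2907 kg m⁻³.
N² = (g/ρ₀)·Δρ/Δz = g·(Δρ/ρ₀)/Δz = 9.81 × 2.831 × 10⁻⁴ / 36 = 7.7145 × 10⁻⁵ s⁻².
N = √(7.7145 × 10⁻⁵) = 8.7832 × 10⁻³ rad s⁻¹ → T = 2π/N = 715.36 s ≈ 715 s.

715 s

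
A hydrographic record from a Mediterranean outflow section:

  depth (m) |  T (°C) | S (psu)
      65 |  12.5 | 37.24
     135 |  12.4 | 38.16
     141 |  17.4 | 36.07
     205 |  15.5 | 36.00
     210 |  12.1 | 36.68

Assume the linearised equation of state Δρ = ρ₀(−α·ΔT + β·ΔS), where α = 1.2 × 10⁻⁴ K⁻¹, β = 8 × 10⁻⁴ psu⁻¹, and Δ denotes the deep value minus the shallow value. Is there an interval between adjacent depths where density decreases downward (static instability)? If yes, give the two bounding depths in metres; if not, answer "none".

135–141 m

Evaluate Δρ/ρ₀ = −αΔT + βΔS across each adjacent pair:
  65–135 m: −αΔT+βΔS = −(1.2 × 10⁻⁴)(-0.1)+(8 × 10⁻⁴)(+0.92) = 7.5 × 10⁻⁴ → stable
  135–141 m: −αΔT+βΔS = −(1.2 × 10⁻⁴)(+5.0)+(8 × 10⁻⁴)(-2.09) = -2.3 × 10⁻³ → UNSTABLE
  141–205 m: −αΔT+βΔS = −(1.2 × 10⁻⁴)(-1.9)+(8 × 10⁻⁴)(-0.07) = 1.7 × 10⁻⁴ → stable
  205–210 m: −αΔT+βΔS = −(1.2 × 10⁻⁴)(-3.4)+(8 × 10⁻⁴)(+0.68) = 9.5 × 10⁻⁴ → stable
The 135–141 m interval has Δρ < 0: lighter water underlies denser water.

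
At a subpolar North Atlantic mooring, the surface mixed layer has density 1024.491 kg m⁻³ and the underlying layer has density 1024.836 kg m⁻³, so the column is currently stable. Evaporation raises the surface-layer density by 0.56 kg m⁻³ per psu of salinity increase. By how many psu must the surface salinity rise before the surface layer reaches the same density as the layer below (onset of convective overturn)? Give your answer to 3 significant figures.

0.616 psu

Density deficit of the surface layer: 1024.836 − 1024.491 = 0.345 kg m⁻³.
Required change = 0.345 / 0.56 = 0.616 psu.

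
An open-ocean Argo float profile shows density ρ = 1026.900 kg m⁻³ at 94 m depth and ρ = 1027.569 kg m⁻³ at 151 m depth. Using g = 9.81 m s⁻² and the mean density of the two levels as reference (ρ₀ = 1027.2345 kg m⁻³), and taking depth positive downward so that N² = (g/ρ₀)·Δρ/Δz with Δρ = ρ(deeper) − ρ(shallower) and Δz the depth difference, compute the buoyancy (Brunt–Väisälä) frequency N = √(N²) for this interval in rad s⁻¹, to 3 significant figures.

0.0106 rad s⁻¹

Δρ = 1027.569 − 1026.900 = 0.669 kg m⁻³ over Δz = 151 − 94 = 57 m.
N² = (9.81/1027.2345) × (0.669/57) = 1.1209 × 10⁻⁴ s⁻².
N = √(1.1209 × 10⁻⁴) = 0.010587 rad s⁻¹ ≈ 0.0106 rad s⁻¹.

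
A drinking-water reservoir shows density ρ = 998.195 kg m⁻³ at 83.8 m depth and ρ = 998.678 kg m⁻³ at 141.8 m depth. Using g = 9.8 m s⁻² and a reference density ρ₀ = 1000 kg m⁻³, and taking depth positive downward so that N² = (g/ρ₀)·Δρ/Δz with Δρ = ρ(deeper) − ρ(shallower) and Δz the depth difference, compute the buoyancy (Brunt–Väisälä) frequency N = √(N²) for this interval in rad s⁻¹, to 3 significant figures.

Δρ = 998.678 − 998.195 = 0.483 kg m⁻³ over Δz = 141.8 − 83.8 = 58 m.
N² = (9.8/1000) × (0.483/58) = 8.1610 × 10⁻⁵ s⁻².
N = √(8.1610 × 10⁻⁵) = 9.0338 × 10⁻³ rad s⁻¹ ≈ 9.03 × 10⁻³ rad s⁻¹.

9.03 × 10⁻³ rad s⁻¹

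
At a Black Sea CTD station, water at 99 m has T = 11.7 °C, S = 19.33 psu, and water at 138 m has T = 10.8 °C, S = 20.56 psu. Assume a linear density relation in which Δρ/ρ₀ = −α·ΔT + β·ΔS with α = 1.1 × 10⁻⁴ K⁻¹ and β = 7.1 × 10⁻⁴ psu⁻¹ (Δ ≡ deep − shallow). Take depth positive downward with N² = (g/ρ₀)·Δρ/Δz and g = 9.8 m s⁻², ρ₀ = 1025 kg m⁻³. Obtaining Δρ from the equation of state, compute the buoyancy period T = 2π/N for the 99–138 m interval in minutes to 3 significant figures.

ΔT = -0.9 K, ΔS = +1.23 psu (deep − shallow).
Δρ/ρ₀ = −αΔT + βΔS = 9.90 × 10⁻⁵ + 8.733 × 10⁻⁴ = 9.723 × 10⁻⁴, so Δρ ≈ 0.9966 kg m⁻³.
N² = (g/ρ₀)·Δρ/Δz = g·(Δρ/ρ₀)/Δz = 9.8 × 9.723 × 10⁻⁴ / 39 = 2.4432 × 10⁻⁴ s⁻².
N = √(2.4432 × 10⁻⁴) = 0.015631 rad s⁻¹ → T = 2π/N = 401.97 s = 6.6995 min ≈ 6.70 min.

6.70 min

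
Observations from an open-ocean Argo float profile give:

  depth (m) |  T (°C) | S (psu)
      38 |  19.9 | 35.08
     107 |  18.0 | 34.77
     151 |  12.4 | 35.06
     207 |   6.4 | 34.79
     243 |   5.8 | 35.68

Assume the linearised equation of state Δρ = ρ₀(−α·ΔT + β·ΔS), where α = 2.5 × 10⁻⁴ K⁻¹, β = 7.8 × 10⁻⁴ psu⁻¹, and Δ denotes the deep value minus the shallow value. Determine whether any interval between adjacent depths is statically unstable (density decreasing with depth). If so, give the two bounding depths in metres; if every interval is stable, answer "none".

Evaluate Δρ/ρ₀ = −αΔT + βΔS across each adjacent pair:
  38–107 m: −αΔT+βΔS = −(2.5 × 10⁻⁴)(-1.9)+(7.8 × 10⁻⁴)(-0.31) = 2.3 × 10⁻⁴ → stable
  107–151 m: −αΔT+βΔS = −(2.5 × 10⁻⁴)(-5.6)+(7.8 × 10⁻⁴)(+0.29) = 1.6 × 10⁻³ → stable
  151–207 m: −αΔT+βΔS = −(2.5 × 10⁻⁴)(-6.0)+(7.8 × 10⁻⁴)(-0.27) = 1.3 × 10⁻³ → stable
  207–243 m: −αΔT+βΔS = −(2.5 × 10⁻⁴)(-0.6)+(7.8 × 10⁻⁴)(+0.89) = 8.4 × 10⁻⁴ → stable
Every interval has Δρ > 0: the column is stably stratified throughout.

none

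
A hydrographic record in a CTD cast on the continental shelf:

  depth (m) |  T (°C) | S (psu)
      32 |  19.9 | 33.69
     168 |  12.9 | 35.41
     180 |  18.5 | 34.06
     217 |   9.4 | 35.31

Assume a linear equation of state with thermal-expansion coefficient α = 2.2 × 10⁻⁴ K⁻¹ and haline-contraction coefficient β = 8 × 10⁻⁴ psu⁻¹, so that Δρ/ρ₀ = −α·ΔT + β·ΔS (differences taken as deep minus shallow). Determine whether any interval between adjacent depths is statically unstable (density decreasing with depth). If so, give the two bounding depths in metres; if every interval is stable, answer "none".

168–180 m

Evaluate Δρ/ρ₀ = −αΔT + βΔS across each adjacent pair:
  32–168 m: −αΔT+βΔS = −(2.2 × 10⁻⁴)(-7.0)+(8 × 10⁻⁴)(+1.72) = 2.9 × 10⁻³ → stable
  168–180 m: −αΔT+βΔS = −(2.2 × 10⁻⁴)(+5.6)+(8 × 10⁻⁴)(-1.35) = -2.3 × 10⁻³ → UNSTABLE
  180–217 m: −αΔT+βΔS = −(2.2 × 10⁻⁴)(-9.1)+(8 × 10⁻⁴)(+1.25) = 3.0 × 10⁻³ → stable
The 168–180 m interval has Δρ < 0: lighter water underlies denser water.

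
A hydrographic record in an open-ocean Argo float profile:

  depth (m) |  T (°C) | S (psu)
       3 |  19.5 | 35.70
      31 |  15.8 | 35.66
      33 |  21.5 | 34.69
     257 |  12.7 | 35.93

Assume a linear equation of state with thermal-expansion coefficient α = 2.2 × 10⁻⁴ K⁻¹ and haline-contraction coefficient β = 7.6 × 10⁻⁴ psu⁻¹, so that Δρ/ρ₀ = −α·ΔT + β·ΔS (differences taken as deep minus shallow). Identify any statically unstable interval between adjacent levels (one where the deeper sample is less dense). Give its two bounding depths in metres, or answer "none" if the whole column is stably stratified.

31–33 m

Evaluate Δρ/ρ₀ = −αΔT + βΔS across each adjacent pair:
  3–31 m: −αΔT+βΔS = −(2.2 × 10⁻⁴)(-3.7)+(7.6 × 10⁻⁴)(-0.04) = 7.8 × 10⁻⁴ → stable
  31–33 m: −αΔT+βΔS = −(2.2 × 10⁻⁴)(+5.7)+(7.6 × 10⁻⁴)(-0.97) = -2.0 × 10⁻³ → UNSTABLE
  33–257 m: −αΔT+βΔS = −(2.2 × 10⁻⁴)(-8.8)+(7.6 × 10⁻⁴)(+1.24) = 2.9 × 10⁻³ → stable
The 31–33 m interval has Δρ < 0: lighter water underlies denser water.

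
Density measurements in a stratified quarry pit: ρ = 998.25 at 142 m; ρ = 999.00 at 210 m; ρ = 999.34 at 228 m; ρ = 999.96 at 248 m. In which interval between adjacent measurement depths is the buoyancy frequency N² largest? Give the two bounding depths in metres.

228–248 m

Compute the density gradient over each adjacent pair:
  142–210 m: Δρ/Δz = 0.75/68 = 0.011 kg m⁻⁴
  210–228 m: Δρ/Δz = 0.34/18 = 0.019 kg m⁻⁴
  228–248 m: Δρ/Δz = 0.62/20 = 0.031 kg m⁻⁴
The largest gradient is in the 228–248 m interval — the pycnocline.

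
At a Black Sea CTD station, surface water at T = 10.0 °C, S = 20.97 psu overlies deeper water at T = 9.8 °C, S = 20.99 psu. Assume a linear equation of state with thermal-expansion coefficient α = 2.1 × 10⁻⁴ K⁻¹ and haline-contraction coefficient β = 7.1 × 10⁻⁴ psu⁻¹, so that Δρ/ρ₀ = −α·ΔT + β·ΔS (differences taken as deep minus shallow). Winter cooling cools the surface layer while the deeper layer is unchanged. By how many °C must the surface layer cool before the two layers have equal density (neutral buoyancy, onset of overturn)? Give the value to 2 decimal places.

0.27 °C

Neutral buoyancy requires Δρ = 0, i.e. −α(T_deep − T_surf′) + β(S_deep − S_surf) = 0.
T_surf′ = T_deep − (β/α)·ΔS = 9.8 − (7.1 × 10⁻⁴/2.1 × 10⁻⁴)·(+0.02) = 9.7324 °C.
Cooling required: 10.0 − (9.7324) = 0.2676 °C.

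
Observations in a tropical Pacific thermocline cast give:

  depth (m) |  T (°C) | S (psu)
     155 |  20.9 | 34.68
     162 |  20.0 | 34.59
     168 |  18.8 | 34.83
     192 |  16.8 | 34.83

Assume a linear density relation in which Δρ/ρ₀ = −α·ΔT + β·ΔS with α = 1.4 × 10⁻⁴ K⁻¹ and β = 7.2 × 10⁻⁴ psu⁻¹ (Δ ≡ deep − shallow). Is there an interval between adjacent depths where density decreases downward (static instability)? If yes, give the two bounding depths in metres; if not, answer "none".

none

Evaluate Δρ/ρ₀ = −αΔT + βΔS across each adjacent pair:
  155–162 m: −αΔT+βΔS = −(1.4 × 10⁻⁴)(-0.9)+(7.2 × 10⁻⁴)(-0.09) = 6.1 × 10⁻⁵ → stable
  162–168 m: −αΔT+βΔS = −(1.4 × 10⁻⁴)(-1.2)+(7.2 × 10⁻⁴)(+0.24) = 3.4 × 10⁻⁴ → stable
  168–192 m: −αΔT+βΔS = −(1.4 × 10⁻⁴)(-2.0)+(7.2 × 10⁻⁴)(+0.00) = 2.8 × 10⁻⁴ → stable
Every interval has Δρ > 0: the column is stably stratified throughout.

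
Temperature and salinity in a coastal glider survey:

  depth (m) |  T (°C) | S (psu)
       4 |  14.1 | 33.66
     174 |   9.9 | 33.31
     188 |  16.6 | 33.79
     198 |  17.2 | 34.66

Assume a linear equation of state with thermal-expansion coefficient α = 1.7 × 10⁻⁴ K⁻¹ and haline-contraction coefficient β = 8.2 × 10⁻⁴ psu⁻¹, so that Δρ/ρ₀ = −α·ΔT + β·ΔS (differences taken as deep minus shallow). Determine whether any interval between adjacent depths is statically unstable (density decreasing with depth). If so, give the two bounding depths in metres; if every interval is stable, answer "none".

Evaluate Δρ/ρ₀ = −αΔT + βΔS across each adjacent pair:
  4–174 m: −αΔT+βΔS = −(1.7 × 10⁻⁴)(-4.2)+(8.2 × 10⁻⁴)(-0.35) = 4.3 × 10⁻⁴ → stable
  174–188 m: −αΔT+βΔS = −(1.7 × 10⁻⁴)(+6.7)+(8.2 × 10⁻⁴)(+0.48) = -7.5 × 10⁻⁴ → UNSTABLE
  188–198 m: −αΔT+βΔS = −(1.7 × 10⁻⁴)(+0.6)+(8.2 × 10⁻⁴)(+0.87) = 6.1 × 10⁻⁴ → stable
The 174–188 m interval has Δρ < 0: lighter water underlies denser water.

174–188 m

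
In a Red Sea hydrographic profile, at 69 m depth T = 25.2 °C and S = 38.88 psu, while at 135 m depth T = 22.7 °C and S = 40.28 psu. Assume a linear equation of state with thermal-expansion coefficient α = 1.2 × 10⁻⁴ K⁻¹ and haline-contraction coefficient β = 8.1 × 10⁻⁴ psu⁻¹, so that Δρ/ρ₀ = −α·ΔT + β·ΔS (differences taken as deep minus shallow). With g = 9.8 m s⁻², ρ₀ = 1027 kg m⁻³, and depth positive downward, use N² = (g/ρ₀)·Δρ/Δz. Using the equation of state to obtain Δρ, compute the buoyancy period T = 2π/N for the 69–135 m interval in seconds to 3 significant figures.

ΔT = -2.5 K, ΔS = +1.40 psu (deep − shallow).
Δρ/ρ₀ = −αΔT + βΔS = 3.00 × 10⁻⁴ + 1.134 × 10⁻³ = 1.434 × 10⁻³, so Δρ ≈ 1.473 kg m⁻³.
N² = (g/ρ₀)·Δρ/Δz = g·(Δρ/ρ₀)/Δz = 9.8 × 1.434 × 10⁻³ / 66 = 2.1293 × 10⁻⁴ s⁻².
N = √(2.1293 × 10⁻⁴) = 0.014592 rad s⁻¹ → T = 2π/N = 430.59 s ≈ 431 s.

431 s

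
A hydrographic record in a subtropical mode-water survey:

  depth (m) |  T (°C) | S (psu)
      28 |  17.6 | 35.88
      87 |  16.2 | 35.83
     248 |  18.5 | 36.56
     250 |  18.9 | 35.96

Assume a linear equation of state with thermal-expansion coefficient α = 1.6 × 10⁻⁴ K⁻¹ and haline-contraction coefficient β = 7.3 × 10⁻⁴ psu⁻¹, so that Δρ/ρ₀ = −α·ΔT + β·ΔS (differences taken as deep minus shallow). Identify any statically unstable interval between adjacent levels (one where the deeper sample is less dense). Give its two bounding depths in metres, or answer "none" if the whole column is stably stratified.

Evaluate Δρ/ρ₀ = −αΔT + βΔS across each adjacent pair:
  28–87 m: −αΔT+βΔS = −(1.6 × 10⁻⁴)(-1.4)+(7.3 × 10⁻⁴)(-0.05) = 1.9 × 10⁻⁴ → stable
  87–248 m: −αΔT+βΔS = −(1.6 × 10⁻⁴)(+2.3)+(7.3 × 10⁻⁴)(+0.73) = 1.6 × 10⁻⁴ → stable
  248–250 m: −αΔT+βΔS = −(1.6 × 10⁻⁴)(+0.4)+(7.3 × 10⁻⁴)(-0.60) = -5.0 × 10⁻⁴ → UNSTABLE
The 248–250 m interval has Δρ < 0: lighter water underlies denser water.

248–250 m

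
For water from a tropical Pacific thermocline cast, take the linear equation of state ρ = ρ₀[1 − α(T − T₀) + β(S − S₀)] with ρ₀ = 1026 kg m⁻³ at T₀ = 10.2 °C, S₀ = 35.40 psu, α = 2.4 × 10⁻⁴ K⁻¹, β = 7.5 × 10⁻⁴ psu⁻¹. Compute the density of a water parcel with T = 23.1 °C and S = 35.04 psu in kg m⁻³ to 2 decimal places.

T − T₀ = +12.9 K, S − S₀ = -0.36 psu.
Bracket = 1 − α·(+12.9) + β·(-0.36) = 1 + (-3.366 × 10⁻³) = 0.9966340.
ρ = 1026 × 0.9966340 = 1022.55 kg m⁻³.

1022.55 kg m⁻³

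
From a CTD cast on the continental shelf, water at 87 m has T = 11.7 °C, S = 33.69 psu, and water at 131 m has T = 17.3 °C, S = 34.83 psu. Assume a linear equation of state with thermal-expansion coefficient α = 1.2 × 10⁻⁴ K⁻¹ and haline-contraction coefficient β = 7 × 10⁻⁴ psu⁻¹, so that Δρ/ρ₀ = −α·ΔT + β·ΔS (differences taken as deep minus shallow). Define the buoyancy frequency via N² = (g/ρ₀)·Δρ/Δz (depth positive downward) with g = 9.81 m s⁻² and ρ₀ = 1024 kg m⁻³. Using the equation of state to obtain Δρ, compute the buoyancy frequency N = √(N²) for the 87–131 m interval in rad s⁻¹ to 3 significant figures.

5.30 × 10⁻³ rad s⁻¹

ΔT = +5.6 K, ΔS = +1.14 psu (deep − shallow).
Δρ/ρ₀ = −αΔT + βΔS = -6.72 × 10⁻⁴ + 7.98 × 10⁻⁴ = 1.26 × 10⁻⁴, so Δρ ≈ 0.1290 kg m⁻³.
N² = (g/ρ₀)·Δρ/Δz = g·(Δρ/ρ₀)/Δz = 9.81 × 1.26 × 10⁻⁴ / 44 = 2.8092 × 10⁻⁵ s⁻².
N = √(2.8092 × 10⁻⁵) = 5.3002 × 10⁻³ rad s⁻¹ ≈ 5.30 × 10⁻³ rad s⁻¹.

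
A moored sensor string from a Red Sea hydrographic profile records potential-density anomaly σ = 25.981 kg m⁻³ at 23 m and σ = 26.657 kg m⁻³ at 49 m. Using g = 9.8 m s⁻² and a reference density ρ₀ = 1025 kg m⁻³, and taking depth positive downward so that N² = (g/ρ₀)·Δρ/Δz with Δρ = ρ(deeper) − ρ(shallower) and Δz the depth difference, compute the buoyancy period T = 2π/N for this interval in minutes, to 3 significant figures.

6.64 min

Δρ = 1026.657 − 1025.981 = 0.676 kg m⁻³ over Δz = 49 − 23 = 26 m.
N² = (9.8/1025) × (0.676/26) = 2.4859 × 10⁻⁴ s⁻².
N = √(2.4859 × 10⁻⁴) = 0.015767 rad s⁻¹, so T = 2π/N = 398.50 s = 6.6417 min ≈ 6.64 min.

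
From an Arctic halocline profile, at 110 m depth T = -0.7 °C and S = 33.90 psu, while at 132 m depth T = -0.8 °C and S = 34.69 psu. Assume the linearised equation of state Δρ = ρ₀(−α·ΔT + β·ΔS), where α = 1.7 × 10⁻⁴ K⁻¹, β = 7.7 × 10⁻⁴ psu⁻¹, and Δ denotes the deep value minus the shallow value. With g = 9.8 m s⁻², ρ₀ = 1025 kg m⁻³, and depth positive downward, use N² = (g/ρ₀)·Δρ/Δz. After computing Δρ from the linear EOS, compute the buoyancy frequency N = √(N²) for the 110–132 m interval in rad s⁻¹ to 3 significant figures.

ΔT = -0.1 K, ΔS = +0.79 psu (deep − shallow).
Δρ/ρ₀ = −αΔT + βΔS = 1.70 × 10⁻⁵ + 6.083 × 10⁻⁴ = 6.253 × 10⁻⁴, so Δρ ≈ 0.6409 kg m⁻³.
N² = (g/ρ₀)·Δρ/Δz = g·(Δρ/ρ₀)/Δz = 9.8 × 6.253 × 10⁻⁴ / 22 = 2.7854 × 10⁻⁴ s⁻².
N = √(2.7854 × 10⁻⁴) = 0.016690 rad s⁻¹ ≈ 0.0167 rad s⁻¹.

0.0167 rad s⁻¹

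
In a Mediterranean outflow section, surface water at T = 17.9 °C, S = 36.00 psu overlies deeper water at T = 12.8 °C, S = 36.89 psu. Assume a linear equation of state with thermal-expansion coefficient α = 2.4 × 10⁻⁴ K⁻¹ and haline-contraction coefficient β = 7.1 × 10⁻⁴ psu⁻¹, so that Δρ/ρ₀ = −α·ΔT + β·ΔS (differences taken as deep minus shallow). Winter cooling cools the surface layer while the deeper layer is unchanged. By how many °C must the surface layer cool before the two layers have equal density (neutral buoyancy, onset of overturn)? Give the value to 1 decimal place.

Neutral buoyancy requires Δρ = 0, i.e. −α(T_deep − T_surf′) + β(S_deep − S_surf) = 0.
T_surf′ = T_deep − (β/α)·ΔS = 12.8 − (7.1 × 10⁻⁴/2.4 × 10⁻⁴)·(+0.89) = 10.167 °C.
Cooling required: 17.9 − (10.167) = 7.733 °C.

7.7 °C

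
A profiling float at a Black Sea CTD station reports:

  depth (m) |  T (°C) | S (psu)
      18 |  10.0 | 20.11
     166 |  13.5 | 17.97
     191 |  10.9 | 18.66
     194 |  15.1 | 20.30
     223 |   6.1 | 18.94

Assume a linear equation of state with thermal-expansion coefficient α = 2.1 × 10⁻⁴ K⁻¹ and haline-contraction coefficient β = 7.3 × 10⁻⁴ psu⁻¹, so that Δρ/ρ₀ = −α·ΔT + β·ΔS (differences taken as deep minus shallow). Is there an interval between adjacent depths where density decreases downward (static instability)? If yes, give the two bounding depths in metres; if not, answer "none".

Evaluate Δρ/ρ₀ = −αΔT + βΔS across each adjacent pair:
  18–166 m: −αΔT+βΔS = −(2.1 × 10⁻⁴)(+3.5)+(7.3 × 10⁻⁴)(-2.14) = -2.3 × 10⁻³ → UNSTABLE
  166–191 m: −αΔT+βΔS = −(2.1 × 10⁻⁴)(-2.6)+(7.3 × 10⁻⁴)(+0.69) = 1.0 × 10⁻³ → stable
  191–194 m: −αΔT+βΔS = −(2.1 × 10⁻⁴)(+4.2)+(7.3 × 10⁻⁴)(+1.64) = 3.2 × 10⁻⁴ → stable
  194–223 m: −αΔT+βΔS = −(2.1 × 10⁻⁴)(-9.0)+(7.3 × 10⁻⁴)(-1.36) = 9.0 × 10⁻⁴ → stable
The 18–166 m interval has Δρ < 0: lighter water underlies denser water.

18–166 m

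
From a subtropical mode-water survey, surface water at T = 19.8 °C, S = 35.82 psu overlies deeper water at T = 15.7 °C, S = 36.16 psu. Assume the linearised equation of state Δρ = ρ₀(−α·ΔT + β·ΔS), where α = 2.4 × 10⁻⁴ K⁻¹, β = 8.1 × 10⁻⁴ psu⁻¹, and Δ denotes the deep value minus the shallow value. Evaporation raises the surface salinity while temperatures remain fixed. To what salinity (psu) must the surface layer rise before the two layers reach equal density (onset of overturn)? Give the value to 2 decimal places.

37.37 psu

Neutral buoyancy requires −α(T_deep − T_surf) + β(S_deep − S_surf′) = 0.
S_surf′ = S_deep − (α/β)·ΔT = 36.16 − (2.4 × 10⁻⁴/8.1 × 10⁻⁴)·(-4.1) = 37.3748 psu.
Increase required: 37.3748 − 35.82 = 1.5548 psu.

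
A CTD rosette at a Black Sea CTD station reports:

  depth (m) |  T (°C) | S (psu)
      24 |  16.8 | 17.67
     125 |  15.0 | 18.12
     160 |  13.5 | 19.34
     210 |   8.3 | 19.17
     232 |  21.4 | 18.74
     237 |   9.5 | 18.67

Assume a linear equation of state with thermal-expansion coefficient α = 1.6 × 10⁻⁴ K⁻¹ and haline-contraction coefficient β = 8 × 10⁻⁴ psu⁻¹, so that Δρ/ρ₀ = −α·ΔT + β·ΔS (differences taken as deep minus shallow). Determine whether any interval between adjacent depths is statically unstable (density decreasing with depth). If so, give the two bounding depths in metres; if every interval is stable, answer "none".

Evaluate Δρ/ρ₀ = −αΔT + βΔS across each adjacent pair:
  24–125 m: −αΔT+βΔS = −(1.6 × 10⁻⁴)(-1.8)+(8 × 10⁻⁴)(+0.45) = 6.5 × 10⁻⁴ → stable
  125–160 m: −αΔT+βΔS = −(1.6 × 10⁻⁴)(-1.5)+(8 × 10⁻⁴)(+1.22) = 1.2 × 10⁻³ → stable
  160–210 m: −αΔT+βΔS = −(1.6 × 10⁻⁴)(-5.2)+(8 × 10⁻⁴)(-0.17) = 7.0 × 10⁻⁴ → stable
  210–232 m: −αΔT+βΔS = −(1.6 × 10⁻⁴)(+13.1)+(8 × 10⁻⁴)(-0.43) = -2.4 × 10⁻³ → UNSTABLE
  232–237 m: −αΔT+βΔS = −(1.6 × 10⁻⁴)(-11.9)+(8 × 10⁻⁴)(-0.07) = 1.8 × 10⁻³ → stable
The 210–232 m interval has Δρ < 0: lighter water underlies denser water.

210–232 m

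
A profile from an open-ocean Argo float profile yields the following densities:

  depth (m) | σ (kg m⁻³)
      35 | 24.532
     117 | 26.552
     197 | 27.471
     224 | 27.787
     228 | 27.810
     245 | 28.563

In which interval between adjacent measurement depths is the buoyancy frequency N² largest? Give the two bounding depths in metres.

Compute the density gradient over each adjacent pair:
  35–117 m: Δρ/Δz = 2.020/82 = 0.025 kg m⁻⁴
  117–197 m: Δρ/Δz = 0.919/80 = 0.011 kg m⁻⁴
  197–224 m: Δρ/Δz = 0.316/27 = 0.012 kg m⁻⁴
  224–228 m: Δρ/Δz = 0.023/4 = 5.7 × 10⁻³ kg m⁻⁴
  228–245 m: Δρ/Δz = 0.753/17 = 0.044 kg m⁻⁴
The largest gradient is in the 228–245 m interval — the pycnocline.

228–245 m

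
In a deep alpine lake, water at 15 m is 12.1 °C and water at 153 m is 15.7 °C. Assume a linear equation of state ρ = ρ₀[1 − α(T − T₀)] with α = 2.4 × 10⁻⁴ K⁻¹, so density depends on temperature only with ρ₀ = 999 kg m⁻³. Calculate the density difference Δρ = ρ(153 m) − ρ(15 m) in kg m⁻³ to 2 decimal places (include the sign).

ΔT = +3.6 K, Δρ/ρ₀ = −αΔT = -8.64 × 10⁻⁴.
Δρ = 999 × (-8.64 × 10⁻⁴) = -0.86 kg m⁻³.
Negative Δρ: lighter below, statically unstable.

-0.86 kg m⁻³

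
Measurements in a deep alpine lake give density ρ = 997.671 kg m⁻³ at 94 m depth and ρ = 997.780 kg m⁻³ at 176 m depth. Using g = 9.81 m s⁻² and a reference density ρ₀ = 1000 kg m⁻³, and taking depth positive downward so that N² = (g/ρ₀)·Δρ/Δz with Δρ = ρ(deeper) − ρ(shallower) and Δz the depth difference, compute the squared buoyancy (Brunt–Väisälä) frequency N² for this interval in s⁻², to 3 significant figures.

Δρ = 997.780 − 997.671 = 0.109 kg m⁻³ over Δz = 176 − 94 = 82 m.
N² = (9.81/1000) × (0.109/82) = 1.3040 × 10⁻⁵ s⁻² ≈ 1.30 × 10⁻⁵ s⁻².
Since Δρ > 0 the layer is stably stratified.

1.30 × 10⁻⁵ s⁻²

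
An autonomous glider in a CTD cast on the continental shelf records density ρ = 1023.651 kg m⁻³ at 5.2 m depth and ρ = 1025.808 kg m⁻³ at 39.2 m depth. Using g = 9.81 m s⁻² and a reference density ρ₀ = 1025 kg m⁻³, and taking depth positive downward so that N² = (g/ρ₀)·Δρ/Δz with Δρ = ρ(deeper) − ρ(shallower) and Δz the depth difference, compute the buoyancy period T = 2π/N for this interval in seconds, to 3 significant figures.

255 s

Δρ = 1025.808 − 1023.651 = 2.157 kg m⁻³ over Δz = 39.2 − 5.2 = 34 m.
N² = (9.81/1025) × (2.157/34) = 6.0718 × 10⁻⁴ s⁻².
N = √(6.0718 × 10⁻⁴) = 0.024641 rad s⁻¹, so T = 2π/N = 254.99 s ≈ 255 s.
N² > 0, so the interval is statically stable.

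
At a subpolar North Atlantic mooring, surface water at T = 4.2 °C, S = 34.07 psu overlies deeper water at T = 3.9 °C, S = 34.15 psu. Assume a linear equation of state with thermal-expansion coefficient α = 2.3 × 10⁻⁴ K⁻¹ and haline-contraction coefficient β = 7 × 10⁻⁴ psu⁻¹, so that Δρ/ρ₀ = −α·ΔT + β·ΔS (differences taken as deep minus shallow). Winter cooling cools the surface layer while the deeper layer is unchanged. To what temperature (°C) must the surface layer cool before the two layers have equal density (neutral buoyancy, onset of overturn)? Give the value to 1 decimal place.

3.7 °C

Neutral buoyancy requires Δρ = 0, i.e. −α(T_deep − T_surf′) + β(S_deep − S_surf) = 0.
T_surf′ = T_deep − (β/α)·ΔS = 3.9 − (7 × 10⁻⁴/2.3 × 10⁻⁴)·(+0.08) = 3.657 °C.
Cooling required: 4.2 − (3.657) = 0.543 °C.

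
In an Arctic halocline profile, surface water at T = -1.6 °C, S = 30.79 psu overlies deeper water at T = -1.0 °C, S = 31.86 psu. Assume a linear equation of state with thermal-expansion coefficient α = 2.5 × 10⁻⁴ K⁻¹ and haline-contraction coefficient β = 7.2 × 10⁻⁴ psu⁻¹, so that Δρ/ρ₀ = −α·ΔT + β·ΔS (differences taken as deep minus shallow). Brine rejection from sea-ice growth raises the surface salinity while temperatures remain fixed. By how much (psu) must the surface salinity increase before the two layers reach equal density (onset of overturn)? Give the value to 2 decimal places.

Neutral buoyancy requires −α(T_deep − T_surf) + β(S_deep − S_surf′) = 0.
S_surf′ = S_deep − (α/β)·ΔT = 31.86 − (2.5 × 10⁻⁴/7.2 × 10⁻⁴)·(+0.6) = 31.6517 psu.
Increase required: 31.6517 − 30.79 = 0.8617 psu.

0.86 psu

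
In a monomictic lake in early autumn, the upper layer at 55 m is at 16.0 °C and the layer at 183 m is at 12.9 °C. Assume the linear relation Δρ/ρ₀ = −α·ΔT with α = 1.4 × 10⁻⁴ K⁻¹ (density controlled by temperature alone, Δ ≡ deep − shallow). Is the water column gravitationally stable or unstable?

ΔT = 12.9 − 16.0 = -3.1 K, so Δρ/ρ₀ = −αΔT = 4.34 × 10⁻⁴.
Δρ/ρ₀ > 0, so Δρ > 0: deeper water is denser → statically stable.

stable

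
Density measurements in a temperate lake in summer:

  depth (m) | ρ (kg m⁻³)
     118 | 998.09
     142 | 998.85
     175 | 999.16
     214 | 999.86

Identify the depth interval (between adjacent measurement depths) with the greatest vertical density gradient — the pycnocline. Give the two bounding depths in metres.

Compute the density gradient over each adjacent pair:
  118–142 m: Δρ/Δz = 0.76/24 = 0.032 kg m⁻⁴
  142–175 m: Δρ/Δz = 0.31/33 = 9.4 × 10⁻³ kg m⁻⁴
  175–214 m: Δρ/Δz = 0.70/39 = 0.018 kg m⁻⁴
The largest gradient is in the 118–142 m interval — the pycnocline.

118–142 m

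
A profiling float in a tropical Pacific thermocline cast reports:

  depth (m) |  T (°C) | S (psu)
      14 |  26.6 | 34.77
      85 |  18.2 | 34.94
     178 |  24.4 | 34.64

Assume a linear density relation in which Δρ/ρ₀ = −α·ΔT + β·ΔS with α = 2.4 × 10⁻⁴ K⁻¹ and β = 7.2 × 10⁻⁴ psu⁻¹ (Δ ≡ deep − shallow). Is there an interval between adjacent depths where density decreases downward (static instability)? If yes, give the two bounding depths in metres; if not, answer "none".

Evaluate Δρ/ρ₀ = −αΔT + βΔS across each adjacent pair:
  14–85 m: −αΔT+βΔS = −(2.4 × 10⁻⁴)(-8.4)+(7.2 × 10⁻⁴)(+0.17) = 2.1 × 10⁻³ → stable
  85–178 m: −αΔT+βΔS = −(2.4 × 10⁻⁴)(+6.2)+(7.2 × 10⁻⁴)(-0.30) = -1.7 × 10⁻³ → UNSTABLE
The 85–178 m interval has Δρ < 0: lighter water underlies denser water.

85–178 m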